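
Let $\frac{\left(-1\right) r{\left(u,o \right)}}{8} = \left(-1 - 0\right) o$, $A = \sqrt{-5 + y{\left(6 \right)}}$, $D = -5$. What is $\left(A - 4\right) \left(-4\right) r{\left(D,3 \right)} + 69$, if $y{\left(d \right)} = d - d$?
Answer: $453 - 96 i \sqrt{5} \approx 453.0 - 214.66 i$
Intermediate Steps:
$y{\left(d \right)} = 0$
$A = i \sqrt{5}$ ($A = \sqrt{-5 + 0} = \sqrt{-5} = i \sqrt{5} \approx 2.2361 i$)
$r{\left(u,o \right)} = 8 o$ ($r{\left(u,o \right)} = - 8 \left(-1 - 0\right) o = - 8 \left(-1 + 0\right) o = - 8 \left(- o\right) = 8 o$)
$\left(A - 4\right) \left(-4\right) r{\left(D,3 \right)} + 69 = \left(i \sqrt{5} - 4\right) \left(-4\right) 8 \cdot 3 + 69 = \left(-4 + i \sqrt{5}\right) \left(-4\right) 24 + 69 = \left(16 - 4 i \sqrt{5}\right) 24 + 69 = \left(384 - 96 i \sqrt{5}\right) + 69 = 453 - 96 i \sqrt{5}$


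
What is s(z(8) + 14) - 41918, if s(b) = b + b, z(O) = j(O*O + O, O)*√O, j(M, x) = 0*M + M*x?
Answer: -41890 + 2304*√2 ≈ -38632.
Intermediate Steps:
j(M, x) = M*x (j(M, x) = 0 + M*x = M*x)
z(O) = O^(3/2)*(O + O²) (z(O) = ((O*O + O)*O)*√O = ((O² + O)*O)*√O = ((O + O²)*O)*√O = (O*(O + O²))*√O = O^(3/2)*(O + O²))
s(b) = 2*b
s(z(8) + 14) - 41918 = 2*(8^(5/2)*(1 + 8) + 14) - 41918 = 2*((128*√2)*9 + 14) - 41918 = 2*(1152*√2 + 14) - 41918 = 2*(14 + 1152*√2) - 41918 = (28 + 2304*√2) - 41918 = -41890 + 2304*√2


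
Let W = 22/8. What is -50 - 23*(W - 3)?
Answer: -177/4 ≈ -44.250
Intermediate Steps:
W = 11/4 (W = 22*(⅛) = 11/4 ≈ 2.7500)
-50 - 23*(W - 3) = -50 - 23*(11/4 - 3) = -50 - 23*(-¼) = -50 + 23/4 = -177/4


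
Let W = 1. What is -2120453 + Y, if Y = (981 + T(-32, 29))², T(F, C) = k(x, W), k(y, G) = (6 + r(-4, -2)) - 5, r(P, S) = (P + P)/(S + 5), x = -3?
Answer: -10452233/9 ≈ -1.1614e+6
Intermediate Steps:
r(P, S) = 2*P/(5 + S) (r(P, S) = (2*P)/(5 + S) = 2*P/(5 + S))
k(y, G) = -5/3 (k(y, G) = (6 + 2*(-4)/(5 - 2)) - 5 = (6 + 2*(-4)/3) - 5 = (6 + 2*(-4)*(⅓)) - 5 = (6 - 8/3) - 5 = 10/3 - 5 = -5/3)
T(F, C) = -5/3
Y = 8631844/9 (Y = (981 - 5/3)² = (2938/3)² = 8631844/9 ≈ 9.5909e+5)
-2120453 + Y = -2120453 + 8631844/9 = -10452233/9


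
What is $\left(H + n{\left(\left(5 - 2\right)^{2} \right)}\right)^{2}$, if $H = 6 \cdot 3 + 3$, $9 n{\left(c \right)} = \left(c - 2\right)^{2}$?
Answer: $\frac{56644}{81} \approx 699.31$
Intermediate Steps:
$n{\left(c \right)} = \frac{\left(-2 + c\right)^{2}}{9}$ ($n{\left(c \right)} = \frac{\left(c - 2\right)^{2}}{9} = \frac{\left(-2 + c\right)^{2}}{9}$)
$H = 21$ ($H = 18 + 3 = 21$)
$\left(H + n{\left(\left(5 - 2\right)^{2} \right)}\right)^{2} = \left(21 + \frac{\left(-2 + \left(5 - 2\right)^{2}\right)^{2}}{9}\right)^{2} = \left(21 + \frac{\left(-2 + 3^{2}\right)^{2}}{9}\right)^{2} = \left(21 + \frac{\left(-2 + 9\right)^{2}}{9}\right)^{2} = \left(21 + \frac{7^{2}}{9}\right)^{2} = \left(21 + \frac{1}{9} \cdot 49\right)^{2} = \left(21 + \frac{49}{9}\right)^{2} = \left(\frac{238}{9}\right)^{2} = \frac{56644}{81}$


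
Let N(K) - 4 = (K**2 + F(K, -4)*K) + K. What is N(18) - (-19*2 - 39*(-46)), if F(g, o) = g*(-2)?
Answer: -2058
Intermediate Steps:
F(g, o) = -2*g
N(K) = 4 + K - K**2 (N(K) = 4 + ((K**2 + (-2*K)*K) + K) = 4 + ((K**2 - 2*K**2) + K) = 4 + (-K**2 + K) = 4 + (K - K**2) = 4 + K - K**2)
N(18) - (-19*2 - 39*(-46)) = (4 + 18 - 1*18**2) - (-19*2 - 39*(-46)) = (4 + 18 - 1*324) - (-38 + 1794) = (4 + 18 - 324) - 1*1756 = -302 - 1756 = -2058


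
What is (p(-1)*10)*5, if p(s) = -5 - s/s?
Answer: -300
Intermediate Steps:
p(s) = -6 (p(s) = -5 - 1*1 = -5 - 1 = -6)
(p(-1)*10)*5 = -6*10*5 = -60*5 = -300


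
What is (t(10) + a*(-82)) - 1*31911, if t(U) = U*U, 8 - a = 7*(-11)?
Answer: -38781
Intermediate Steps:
a = 85 (a = 8 - 7*(-11) = 8 - 1*(-77) = 8 + 77 = 85)
t(U) = U²
(t(10) + a*(-82)) - 1*31911 = (10² + 85*(-82)) - 1*31911 = (100 - 6970) - 31911 = -6870 - 31911 = -38781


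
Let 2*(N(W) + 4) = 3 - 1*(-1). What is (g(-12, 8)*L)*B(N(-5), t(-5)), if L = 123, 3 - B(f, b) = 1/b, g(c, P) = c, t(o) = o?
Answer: -23616/5 ≈ -4723.2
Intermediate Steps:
N(W) = -2 (N(W) = -4 + (3 - 1*(-1))/2 = -4 + (3 + 1)/2 = -4 + (½)*4 = -4 + 2 = -2)
B(f, b) = 3 - 1/b
(g(-12, 8)*L)*B(N(-5), t(-5)) = (-12*123)*(3 - 1/(-5)) = -1476*(3 - 1*(-⅕)) = -1476*(3 + ⅕) = -1476*16/5 = -23616/5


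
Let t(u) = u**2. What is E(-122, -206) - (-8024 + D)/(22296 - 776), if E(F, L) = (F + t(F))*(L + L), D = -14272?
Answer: -16360426573/2690 ≈ -6.0819e+6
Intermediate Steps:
E(F, L) = 2*L*(F + F**2) (E(F, L) = (F + F**2)*(L + L) = (F + F**2)*(2*L) = 2*L*(F + F**2))
E(-122, -206) - (-8024 + D)/(22296 - 776) = 2*(-122)*(-206)*(1 - 122) - (-8024 - 14272)/(22296 - 776) = 2*(-122)*(-206)*(-121) - (-22296)/21520 = -6081944 - (-22296)/21520 = -6081944 - 1*(-2787/2690) = -6081944 + 2787/2690 = -16360426573/2690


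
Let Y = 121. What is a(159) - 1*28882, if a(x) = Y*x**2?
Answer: 3030119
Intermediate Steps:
a(x) = 121*x**2
a(159) - 1*28882 = 121*159**2 - 1*28882 = 121*25281 - 28882 = 3059001 - 28882 = 3030119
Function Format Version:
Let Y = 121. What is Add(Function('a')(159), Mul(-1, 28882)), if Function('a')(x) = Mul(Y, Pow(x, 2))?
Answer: 3030119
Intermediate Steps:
Function('a')(x) = Mul(121, Pow(x, 2))
Add(Function('a')(159), Mul(-1, 28882)) = Add(Mul(121, Pow(159, 2)), Mul(-1, 28882)) = Add(Mul(121, 25281), -28882) = Add(3059001, -28882) = 3030119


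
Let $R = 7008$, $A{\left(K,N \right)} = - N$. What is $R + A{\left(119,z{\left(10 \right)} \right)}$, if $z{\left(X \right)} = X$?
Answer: $6998$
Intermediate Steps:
$R + A{\left(119,z{\left(10 \right)} \right)} = 7008 - 10 = 6998$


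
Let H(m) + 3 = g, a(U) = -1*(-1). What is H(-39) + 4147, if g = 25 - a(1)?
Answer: 4168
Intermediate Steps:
a(U) = 1
g = 24 (g = 25 - 1*1 = 25 - 1 = 24)
H(m) = 21 (H(m) = -3 + 24 = 21)
H(-39) + 4147 = 21 + 4147 = 4168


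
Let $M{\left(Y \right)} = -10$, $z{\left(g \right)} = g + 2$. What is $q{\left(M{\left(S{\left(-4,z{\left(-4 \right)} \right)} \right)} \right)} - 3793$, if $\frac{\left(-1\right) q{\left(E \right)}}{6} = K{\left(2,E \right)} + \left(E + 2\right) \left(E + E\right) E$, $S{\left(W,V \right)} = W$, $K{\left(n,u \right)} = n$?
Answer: $5795$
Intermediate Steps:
$z{\left(g \right)} = 2 + g$
$q{\left(E \right)} = -12 - 12 E^{2} \left(2 + E\right)$ ($q{\left(E \right)} = - 6 \left(2 + \left(E + 2\right) \left(E + E\right) E\right) = - 6 \left(2 + \left(2 + E\right) 2 E E\right) = - 6 \left(2 + 2 E \left(2 + E\right) E\right) = - 6 \left(2 + 2 E^{2} \left(2 + E\right)\right) = -12 - 12 E^{2} \left(2 + E\right)$)
$q{\left(M{\left(S{\left(-4,z{\left(-4 \right)} \right)} \right)} \right)} - 3793 = \left(-12 - 24 \left(-10\right)^{2} - 12 \left(-10\right)^{3}\right) - 3793 = \left(-12 - 2400 - -12000\right) - 3793 = \left(-12 - 2400 + 12000\right) - 3793 = 9588 - 3793 = 5795$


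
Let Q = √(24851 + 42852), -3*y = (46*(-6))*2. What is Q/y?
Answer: √67703/184 ≈ 1.4141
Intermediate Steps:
y = 184 (y = -46*(-6)*2/3 = -(-92)*2 = -⅓*(-552) = 184)
Q = √67703 ≈ 260.20
Q/y = √67703/184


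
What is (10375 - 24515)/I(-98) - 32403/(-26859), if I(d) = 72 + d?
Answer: 9062589/16627 ≈ 545.05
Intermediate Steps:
(10375 - 24515)/I(-98) - 32403/(-26859) = (10375 - 24515)/(72 - 98) - 32403/(-26859) = -14140/(-26) - 32403*(-1/26859) = -14140*(-1/26) + 1543/1279 = 7070/13 + 1543/1279 = 9062589/16627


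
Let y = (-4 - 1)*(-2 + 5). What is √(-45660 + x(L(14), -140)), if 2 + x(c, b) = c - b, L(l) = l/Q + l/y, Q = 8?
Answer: I*√40969065/30 ≈ 213.36*I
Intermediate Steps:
y = -15 (y = -5*3 = -15)
L(l) = 7*l/120 (L(l) = l/8 + l/(-15) = l*(⅛) + l*(-1/15) = l/8 - l/15 = 7*l/120)
x(c, b) = -2 + c - b (x(c, b) = -2 + (c - b) = -2 + c - b)
√(-45660 + x(L(14), -140)) = √(-45660 + (-2 + (7/120)*14 - 1*(-140))) = √(-45660 + (-2 + 49/60 + 140)) = √(-45660 + 8329/60) = √(-2731271/60) = I*√40969065/30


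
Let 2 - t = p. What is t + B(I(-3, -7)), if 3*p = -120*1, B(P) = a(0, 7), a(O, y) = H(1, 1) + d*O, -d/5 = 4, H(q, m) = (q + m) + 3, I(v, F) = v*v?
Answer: 47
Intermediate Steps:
I(v, F) = v**2
H(q, m) = 3 + m + q (H(q, m) = (m + q) + 3 = 3 + m + q)
d = -20 (d = -5*4 = -20)
a(O, y) = 5 - 20*O (a(O, y) = (3 + 1 + 1) - 20*O = 5 - 20*O)
B(P) = 5 (B(P) = 5 - 20*0 = 5 + 0 = 5)
p = -40 (p = (-120*1)/3 = (1/3)*(-120) = -40)
t = 42 (t = 2 - 1*(-40) = 2 + 40 = 42)
t + B(I(-3, -7)) = 42 + 5 = 47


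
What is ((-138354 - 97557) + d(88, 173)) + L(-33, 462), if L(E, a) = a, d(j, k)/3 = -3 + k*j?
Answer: -189786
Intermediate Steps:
d(j, k) = -9 + 3*j*k (d(j, k) = 3*(-3 + k*j) = 3*(-3 + j*k) = -9 + 3*j*k)
((-138354 - 97557) + d(88, 173)) + L(-33, 462) = ((-138354 - 97557) + (-9 + 3*88*173)) + 462 = (-235911 + (-9 + 45672)) + 462 = (-235911 + 45663) + 462 = -190248 + 462 = -189786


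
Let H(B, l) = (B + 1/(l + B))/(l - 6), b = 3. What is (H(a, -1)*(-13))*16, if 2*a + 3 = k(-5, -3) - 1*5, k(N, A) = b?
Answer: -4056/49 ≈ -82.776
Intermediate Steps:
k(N, A) = 3
a = -5/2 (a = -3/2 + (3 - 1*5)/2 = -3/2 + (3 - 5)/2 = -3/2 + (1/2)*(-2) = -3/2 - 1 = -5/2 ≈ -2.5000)
H(B, l) = (B + 1/(B + l))/(-6 + l)
(H(a, -1)*(-13))*16 = (((1 + (-5/2)**2 - 5/2*(-1))/((-1)**2 - 6*(-5/2) - 6*(-1) - 5/2*(-1)))*(-13))*16 = (((1 + 25/4 + 5/2)/(1 + 15 + 6 + 5/2))*(-13))*16 = (((39/4)/(49/2))*(-13))*16 = (((2/49)*(39/4))*(-13))*16 = ((39/98)*(-13))*16 = -507/98*16 = -4056/49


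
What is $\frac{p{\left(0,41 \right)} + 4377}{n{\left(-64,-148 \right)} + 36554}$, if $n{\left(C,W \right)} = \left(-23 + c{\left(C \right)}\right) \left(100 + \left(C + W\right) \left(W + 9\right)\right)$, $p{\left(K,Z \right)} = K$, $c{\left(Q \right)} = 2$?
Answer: $- \frac{4377}{584374} \approx -0.0074901$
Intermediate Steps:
$n{\left(C,W \right)} = -2100 - 21 \left(9 + W\right) \left(C + W\right)$ ($n{\left(C,W \right)} = \left(-23 + 2\right) \left(100 + \left(C + W\right) \left(W + 9\right)\right) = - 21 \left(100 + \left(C + W\right) \left(9 + W\right)\right) = - 21 \left(100 + \left(9 + W\right) \left(C + W\right)\right) = -2100 - 21 \left(9 + W\right) \left(C + W\right)$)
$\frac{p{\left(0,41 \right)} + 4377}{n{\left(-64,-148 \right)} + 36554} = \frac{0 + 4377}{\left(-2100 - -12096 - -27972 - 21 \left(-148\right)^{2} - \left(-1344\right) \left(-148\right)\right) + 36554} = \frac{4377}{\left(-2100 + 12096 + 27972 - 459984 - 198912\right) + 36554} = \frac{4377}{-620928 + 36554} = \frac{4377}{-584374} = 4377 \left(- \frac{1}{584374}\right) = - \frac{4377}{584374}$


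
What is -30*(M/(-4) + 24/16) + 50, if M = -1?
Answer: -5/2 ≈ -2.5000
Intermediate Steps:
-30*(M/(-4) + 24/16) + 50 = -30*(-1/(-4) + 24/16) + 50 = -30*(-1*(-1/4) + 24*(1/16)) + 50 = -30*(1/4 + 3/2) + 50 = -30*7/4 + 50 = -105/2 + 50 = -5/2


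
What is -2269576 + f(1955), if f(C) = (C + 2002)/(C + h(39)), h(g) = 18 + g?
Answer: -4566382955/2012 ≈ -2.2696e+6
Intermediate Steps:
f(C) = (2002 + C)/(57 + C) (f(C) = (C + 2002)/(C + (18 + 39)) = (2002 + C)/(C + 57) = (2002 + C)/(57 + C))
-2269576 + f(1955) = -2269576 + (2002 + 1955)/(57 + 1955) = -2269576 + 3957/2012 = -4566382955/2012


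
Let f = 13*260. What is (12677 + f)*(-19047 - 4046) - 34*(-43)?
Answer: -370802839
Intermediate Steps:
f = 3380
(12677 + f)*(-19047 - 4046) - 34*(-43) = (12677 + 3380)*(-19047 - 4046) - 34*(-43) = 16057*(-23093) - 1*(-1462) = -370804301 + 1462 = -370802839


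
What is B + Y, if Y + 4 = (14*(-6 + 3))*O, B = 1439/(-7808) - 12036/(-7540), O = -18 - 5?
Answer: 14179574717/14718080 ≈ 963.41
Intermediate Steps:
O = -23
B = 20781757/14718080 (B = 1439*(-1/7808) - 12036*(-1/7540) = -1439/7808 + 3009/1885 = 20781757/14718080 ≈ 1.4120)
Y = 962 (Y = -4 + (14*(-6 + 3))*(-23) = -4 + (14*(-3))*(-23) = -4 - 42*(-23) = -4 + 966 = 962)
B + Y = 20781757/14718080 + 962 = 14179574717/14718080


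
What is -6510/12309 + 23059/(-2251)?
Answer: -99495747/9235853 ≈ -10.773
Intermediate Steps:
-6510/12309 + 23059/(-2251) = -6510*1/12309 + 23059*(-1/2251) = -2170/4103 - 23059/2251 = -99495747/9235853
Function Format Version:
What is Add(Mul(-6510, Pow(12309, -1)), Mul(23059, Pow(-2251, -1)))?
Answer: Rational(-99495747, 9235853) ≈ -10.773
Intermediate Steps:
Add(Mul(-6510, Pow(12309, -1)), Mul(23059, Pow(-2251, -1))) = Add(Mul(-6510, Rational(1, 12309)), Mul(23059, Rational(-1, 2251))) = Add(Rational(-2170, 4103), Rational(-23059, 2251)) = Rational(-99495747, 9235853)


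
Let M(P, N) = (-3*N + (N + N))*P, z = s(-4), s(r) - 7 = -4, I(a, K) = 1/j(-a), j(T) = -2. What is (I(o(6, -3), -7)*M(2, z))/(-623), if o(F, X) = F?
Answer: -3/623 ≈ -0.0048154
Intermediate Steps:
I(a, K) = -½ (I(a, K) = 1/(-2) = -½)
s(r) = 3 (s(r) = 7 - 4 = 3)
z = 3
M(P, N) = -N*P (M(P, N) = (-3*N + 2*N)*P = (-N)*P = -N*P)
(I(o(6, -3), -7)*M(2, z))/(-623) = -(-1)*3*2/2/(-623) = -½*(-6)*(-1/623) = 3*(-1/623) = -3/623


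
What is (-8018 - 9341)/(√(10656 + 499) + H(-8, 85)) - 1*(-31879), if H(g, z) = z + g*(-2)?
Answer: 32165825/954 - 17359*√11155/954 ≈ 31795.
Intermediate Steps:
H(g, z) = z - 2*g
(-8018 - 9341)/(√(10656 + 499) + H(-8, 85)) - 1*(-31879) = (-8018 - 9341)/(√(10656 + 499) + (85 - 2*(-8))) - 1*(-31879) = -17359/(√11155 + (85 + 16)) + 31879 = -17359/(√11155 + 101) + 31879 = -17359/(101 + √11155) + 31879 = 31879 - 17359/(101 + √11155)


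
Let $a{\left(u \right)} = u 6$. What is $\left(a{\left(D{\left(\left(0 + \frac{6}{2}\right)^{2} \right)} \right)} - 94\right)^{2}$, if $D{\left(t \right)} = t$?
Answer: $1600$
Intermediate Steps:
$a{\left(u \right)} = 6 u$
$\left(a{\left(D{\left(\left(0 + \frac{6}{2}\right)^{2} \right)} \right)} - 94\right)^{2} = \left(6 \left(0 + \frac{6}{2}\right)^{2} - 94\right)^{2} = \left(6 \left(0 + 6 \cdot \frac{1}{2}\right)^{2} - 94\right)^{2} = \left(6 \left(0 + 3\right)^{2} - 94\right)^{2} = \left(6 \cdot 3^{2} - 94\right)^{2} = \left(6 \cdot 9 - 94\right)^{2} = \left(54 - 94\right)^{2} = \left(-40\right)^{2} = 1600$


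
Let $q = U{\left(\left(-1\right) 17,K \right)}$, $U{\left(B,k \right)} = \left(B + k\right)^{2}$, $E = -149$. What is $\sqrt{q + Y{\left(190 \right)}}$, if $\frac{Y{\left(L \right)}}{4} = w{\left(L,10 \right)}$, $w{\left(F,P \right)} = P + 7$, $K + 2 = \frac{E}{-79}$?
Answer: $\frac{2 \sqrt{563073}}{79} \approx 18.997$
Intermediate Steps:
$K = - \frac{9}{79}$ ($K = -2 - \frac{149}{-79} = -2 - - \frac{149}{79} = -2 + \frac{149}{79} = - \frac{9}{79} \approx -0.11392$)
$w{\left(F,P \right)} = 7 + P$
$Y{\left(L \right)} = 68$ ($Y{\left(L \right)} = 4 \left(7 + 10\right) = 4 \cdot 17 = 68$)
$q = \frac{1827904}{6241}$ ($q = \left(\left(-1\right) 17 - \frac{9}{79}\right)^{2} = \left(-17 - \frac{9}{79}\right)^{2} = \left(- \frac{1352}{79}\right)^{2} = \frac{1827904}{6241} \approx 292.89$)
$\sqrt{q + Y{\left(190 \right)}} = \sqrt{\frac{1827904}{6241} + 68} = \sqrt{\frac{2252292}{6241}} = \frac{2 \sqrt{563073}}{79}$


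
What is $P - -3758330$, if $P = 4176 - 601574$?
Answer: $3160932$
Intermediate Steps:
$P = -597398$ ($P = 4176 - 601574 = -597398$)
$P - -3758330 = -597398 - -3758330 = -597398 + 3758330 = 3160932$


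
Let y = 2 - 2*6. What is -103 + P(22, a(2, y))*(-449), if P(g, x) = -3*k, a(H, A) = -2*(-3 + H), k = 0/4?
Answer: -103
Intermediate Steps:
y = -10 (y = 2 - 12 = -10)
k = 0 (k = 0*(¼) = 0)
a(H, A) = 6 - 2*H
P(g, x) = 0 (P(g, x) = -3*0 = 0)
-103 + P(22, a(2, y))*(-449) = -103 + 0*(-449) = -103 + 0 = -103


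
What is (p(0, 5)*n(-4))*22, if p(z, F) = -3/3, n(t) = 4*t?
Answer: 352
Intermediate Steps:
p(z, F) = -1 (p(z, F) = -3*⅓ = -1)
(p(0, 5)*n(-4))*22 = -4*(-4)*22 = -1*(-16)*22 = 16*22 = 352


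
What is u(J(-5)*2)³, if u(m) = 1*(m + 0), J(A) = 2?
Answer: 64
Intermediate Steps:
u(m) = m (u(m) = 1*m = m)
u(J(-5)*2)³ = (2*2)³ = 4³ = 64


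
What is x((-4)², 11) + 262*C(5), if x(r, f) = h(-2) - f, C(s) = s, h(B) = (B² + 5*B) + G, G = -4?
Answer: 1289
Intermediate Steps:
h(B) = -4 + B² + 5*B (h(B) = (B² + 5*B) - 4 = -4 + B² + 5*B)
x(r, f) = -10 - f (x(r, f) = (-4 + (-2)² + 5*(-2)) - f = (-4 + 4 - 10) - f = -10 - f)
x((-4)², 11) + 262*C(5) = (-10 - 1*11) + 262*5 = (-10 - 11) + 1310 = -21 + 1310 = 1289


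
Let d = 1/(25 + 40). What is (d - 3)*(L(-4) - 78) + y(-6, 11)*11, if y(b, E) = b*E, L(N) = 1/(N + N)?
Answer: -25627/52 ≈ -492.83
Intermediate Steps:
d = 1/65 ≈ 0.015385
L(N) = 1/(2*N)
y(b, E) = E*b
(d - 3)*(L(-4) - 78) + y(-6, 11)*11 = (1/65 - 3)*((½)/(-4) - 78) + (11*(-6))*11 = -194*((½)*(-¼) - 78)/65 - 66*11 = -194*(-⅛ - 78)/65 - 726 = -194/65*(-625/8) - 726 = 12125/52 - 726 = -25627/52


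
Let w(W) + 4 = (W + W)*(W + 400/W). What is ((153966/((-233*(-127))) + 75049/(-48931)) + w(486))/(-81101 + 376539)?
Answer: 685142366905935/427769767937798 ≈ 1.6017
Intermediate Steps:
w(W) = -4 + 2*W*(W + 400/W) (w(W) = -4 + (W + W)*(W + 400/W) = -4 + (2*W)*(W + 400/W) = -4 + 2*W*(W + 400/W))
((153966/((-233*(-127))) + 75049/(-48931)) + w(486))/(-81101 + 376539) = ((153966/((-233*(-127))) + 75049/(-48931)) + (796 + 2*486²))/(-81101 + 376539) = ((153966/29591 + 75049*(-1/48931)) + (796 + 2*236196))/295438 = ((153966*(1/29591) - 75049/48931) + (796 + 472392))*(1/295438) = ((153966/29591 - 75049/48931) + 473188)*(1/295438) = (5312935387/1447917221 + 473188)*(1/295438) = (685142366905935/1447917221)*(1/295438) = 685142366905935/427769767937798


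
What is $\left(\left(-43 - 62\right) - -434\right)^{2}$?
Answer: $108241$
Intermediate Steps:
$\left(\left(-43 - 62\right) - -434\right)^{2} = \left(\left(-43 - 62\right) + 434\right)^{2} = \left(-105 + 434\right)^{2} = 329^{2} = 108241$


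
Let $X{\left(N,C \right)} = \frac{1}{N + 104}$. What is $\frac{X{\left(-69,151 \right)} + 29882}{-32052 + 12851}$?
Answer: $- \frac{1045871}{672035} \approx -1.5563$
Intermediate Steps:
$X{\left(N,C \right)} = \frac{1}{104 + N}$
$\frac{X{\left(-69,151 \right)} + 29882}{-32052 + 12851} = \frac{\frac{1}{104 - 69} + 29882}{-32052 + 12851} = \frac{\frac{1}{35} + 29882}{-19201} = \left(\frac{1}{35} + 29882\right) \left(- \frac{1}{19201}\right) = \frac{1045871}{35} \left(- \frac{1}{19201}\right) = - \frac{1045871}{672035}$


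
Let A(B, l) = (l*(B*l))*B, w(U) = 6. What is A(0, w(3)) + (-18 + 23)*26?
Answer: 130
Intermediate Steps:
A(B, l) = B²*l² (A(B, l) = (B*l²)*B = B²*l²)
A(0, w(3)) + (-18 + 23)*26 = 0²*6² + (-18 + 23)*26 = 0*36 + 5*26 = 0 + 130 = 130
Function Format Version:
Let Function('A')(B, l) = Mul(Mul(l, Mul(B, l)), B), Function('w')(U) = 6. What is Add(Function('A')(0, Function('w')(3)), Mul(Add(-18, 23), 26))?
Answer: 130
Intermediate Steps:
Function('A')(B, l) = Mul(Pow(B, 2), Pow(l, 2)) (Function('A')(B, l) = Mul(Mul(B, Pow(l, 2)), B) = Mul(Pow(B, 2), Pow(l, 2)))
Add(Function('A')(0, Function('w')(3)), Mul(Add(-18, 23), 26)) = Add(Mul(Pow(0, 2), Pow(6, 2)), Mul(Add(-18, 23), 26)) = Add(Mul(0, 36), Mul(5, 26)) = Add(0, 130) = 130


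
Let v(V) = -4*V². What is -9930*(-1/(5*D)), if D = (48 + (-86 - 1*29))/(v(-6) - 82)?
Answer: 448836/67 ≈ 6699.0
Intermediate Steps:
D = 67/226 (D = (48 + (-86 - 1*29))/(-4*(-6)² - 82) = (48 + (-86 - 29))/(-4*36 - 82) = (48 - 115)/(-144 - 82) = -67/(-226) = -67*(-1/226) = 67/226 ≈ 0.29646)
-9930*(-1/(5*D)) = -9930/((67/226)*(-5)) = -9930/(-335/226) = -9930*(-226/335) = 448836/67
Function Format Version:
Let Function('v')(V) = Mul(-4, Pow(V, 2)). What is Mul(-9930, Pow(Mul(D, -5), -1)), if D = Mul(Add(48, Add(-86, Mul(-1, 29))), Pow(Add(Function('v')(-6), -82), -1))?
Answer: Rational(448836, 67) ≈ 6699.0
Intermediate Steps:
D = Rational(67, 226) (D = Mul(Add(48, Add(-86, Mul(-1, 29))), Pow(Add(Mul(-4, Pow(-6, 2)), -82), -1)) = Mul(Add(48, Add(-86, -29)), Pow(Add(Mul(-4, 36), -82), -1)) = Mul(Add(48, -115), Pow(Add(-144, -82), -1)) = Mul(-67, Pow(-226, -1)) = Mul(-67, Rational(-1, 226)) = Rational(67, 226) ≈ 0.29646)
Mul(-9930, Pow(Mul(D, -5), -1)) = Mul(-9930, Pow(Mul(Rational(67, 226), -5), -1)) = Mul(-9930, Pow(Rational(-335, 226), -1)) = Mul(-9930, Rational(-226, 335)) = Rational(448836, 67)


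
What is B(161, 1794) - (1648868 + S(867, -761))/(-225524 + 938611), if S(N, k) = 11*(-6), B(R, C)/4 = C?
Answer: 5115463510/713087 ≈ 7173.7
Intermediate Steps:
B(R, C) = 4*C
S(N, k) = -66
B(161, 1794) - (1648868 + S(867, -761))/(-225524 + 938611) = 4*1794 - (1648868 - 66)/(-225524 + 938611) = 7176 - 1648802/713087 = 5115463510/713087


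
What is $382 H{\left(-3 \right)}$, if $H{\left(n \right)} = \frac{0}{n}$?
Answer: $0$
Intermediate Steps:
$H{\left(n \right)} = 0$
$382 H{\left(-3 \right)} = 382 \cdot 0 = 0$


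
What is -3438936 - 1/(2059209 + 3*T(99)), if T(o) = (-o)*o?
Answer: -6980372926417/2029806 ≈ -3.4389e+6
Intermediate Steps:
T(o) = -o²
-3438936 - 1/(2059209 + 3*T(99)) = -3438936 - 1/(2059209 + 3*(-1*99²)) = -3438936 - 1/(2059209 + 3*(-1*9801)) = -3438936 - 1/(2059209 + 3*(-9801)) = -3438936 - 1/(2059209 - 29403) = -3438936 - 1/2029806 = -6980372926417/2029806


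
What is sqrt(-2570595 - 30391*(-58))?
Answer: 11*I*sqrt(6677) ≈ 898.84*I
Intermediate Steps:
sqrt(-2570595 - 30391*(-58)) = sqrt(-2570595 + 1762678) = sqrt(-807917) = 11*I*sqrt(6677)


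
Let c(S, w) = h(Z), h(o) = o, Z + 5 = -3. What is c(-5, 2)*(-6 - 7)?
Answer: 104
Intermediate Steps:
Z = -8 (Z = -5 - 3 = -8)
c(S, w) = -8
c(-5, 2)*(-6 - 7) = -8*(-6 - 7) = -8*(-13) = 104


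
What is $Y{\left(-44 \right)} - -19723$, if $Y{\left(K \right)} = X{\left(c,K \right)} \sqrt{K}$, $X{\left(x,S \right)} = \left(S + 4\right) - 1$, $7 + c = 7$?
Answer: $19723 - 82 i \sqrt{11} \approx 19723.0 - 271.96 i$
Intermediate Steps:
$c = 0$ ($c = -7 + 7 = 0$)
$X{\left(x,S \right)} = 3 + S$ ($X{\left(x,S \right)} = \left(4 + S\right) - 1 = 3 + S$)
$Y{\left(K \right)} = \sqrt{K} \left(3 + K\right)$ ($Y{\left(K \right)} = \left(3 + K\right) \sqrt{K} = \sqrt{K} \left(3 + K\right)$)
$Y{\left(-44 \right)} - -19723 = \sqrt{-44} \left(3 - 44\right) - -19723 = 2 i \sqrt{11} \left(-41\right) + 19723 = - 82 i \sqrt{11} + 19723 = 19723 - 82 i \sqrt{11}$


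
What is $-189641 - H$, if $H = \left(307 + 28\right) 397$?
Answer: $-322636$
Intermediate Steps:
$H = 132995$ ($H = 335 \cdot 397 = 132995$)
$-189641 - H = -189641 - 132995 = -322636$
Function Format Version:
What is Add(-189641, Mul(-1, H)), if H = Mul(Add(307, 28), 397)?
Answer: -322636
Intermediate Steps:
H = 132995 (H = Mul(335, 397) = 132995)
Add(-189641, Mul(-1, H)) = Add(-189641, Mul(-1, 132995)) = Add(-189641, -132995) = -322636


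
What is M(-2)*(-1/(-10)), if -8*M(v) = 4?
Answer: -1/20 ≈ -0.050000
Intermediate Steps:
M(v) = -1/2 (M(v) = -1/8*4 = -1/2)
M(-2)*(-1/(-10)) = -(-1)/(2*(-10)) = -(-1)*(-1)/(2*10) = -1/2*1/10 = -1/20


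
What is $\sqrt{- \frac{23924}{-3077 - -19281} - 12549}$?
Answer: $\frac{2 i \sqrt{51490215245}}{4051} \approx 112.03 i$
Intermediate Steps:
$\sqrt{- \frac{23924}{-3077 - -19281} - 12549} = \sqrt{- \frac{23924}{-3077 + 19281} - 12549} = \sqrt{- \frac{23924}{16204} - 12549} = \sqrt{\left(-23924\right) \frac{1}{16204} - 12549} = \sqrt{- \frac{5981}{4051} - 12549} = \sqrt{- \frac{50841980}{4051}} = \frac{2 i \sqrt{51490215245}}{4051}$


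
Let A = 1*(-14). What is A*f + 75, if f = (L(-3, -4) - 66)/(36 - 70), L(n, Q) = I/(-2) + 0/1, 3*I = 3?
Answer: 1619/34 ≈ 47.618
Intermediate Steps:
I = 1 (I = (⅓)*3 = 1)
A = -14
L(n, Q) = -½ (L(n, Q) = 1/(-2) + 0/1 = 1*(-½) + 0*1 = -½ + 0 = -½)
f = 133/68 (f = (-½ - 66)/(36 - 70) = -133/2/(-34) = -133/2*(-1/34) = 133/68 ≈ 1.9559)
A*f + 75 = -14*133/68 + 75 = -931/34 + 75 = 1619/34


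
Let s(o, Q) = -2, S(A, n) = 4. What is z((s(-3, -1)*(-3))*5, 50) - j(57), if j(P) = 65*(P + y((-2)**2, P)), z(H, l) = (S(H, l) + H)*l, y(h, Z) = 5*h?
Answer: -3305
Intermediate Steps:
z(H, l) = l*(4 + H) (z(H, l) = (4 + H)*l = l*(4 + H))
j(P) = 1300 + 65*P (j(P) = 65*(P + 5*(-2)**2) = 65*(P + 5*4) = 65*(P + 20) = 65*(20 + P) = 1300 + 65*P)
z((s(-3, -1)*(-3))*5, 50) - j(57) = 50*(4 - 2*(-3)*5) - (1300 + 65*57) = 50*(4 + 6*5) - (1300 + 3705) = 50*(4 + 30) - 1*5005 = 50*34 - 5005 = 1700 - 5005 = -3305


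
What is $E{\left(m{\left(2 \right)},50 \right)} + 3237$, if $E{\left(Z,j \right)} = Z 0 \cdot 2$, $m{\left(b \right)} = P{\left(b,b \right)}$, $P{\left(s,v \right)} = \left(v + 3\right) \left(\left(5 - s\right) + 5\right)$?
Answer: $3237$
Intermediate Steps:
$P{\left(s,v \right)} = \left(3 + v\right) \left(10 - s\right)$
$m{\left(b \right)} = 30 - b^{2} + 7 b$ ($m{\left(b \right)} = 30 - 3 b + 10 b - b b = 30 - 3 b + 10 b - b^{2} = 30 - b^{2} + 7 b$)
$E{\left(Z,j \right)} = 0$ ($E{\left(Z,j \right)} = 0 \cdot 2 = 0$)
$E{\left(m{\left(2 \right)},50 \right)} + 3237 = 0 + 3237 = 3237$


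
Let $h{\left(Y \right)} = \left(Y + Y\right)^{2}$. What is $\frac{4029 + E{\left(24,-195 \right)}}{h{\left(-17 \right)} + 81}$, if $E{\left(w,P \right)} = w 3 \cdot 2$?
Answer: $\frac{4173}{1237} \approx 3.3735$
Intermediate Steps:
$h{\left(Y \right)} = 4 Y^{2}$ ($h{\left(Y \right)} = \left(2 Y\right)^{2} = 4 Y^{2}$)
$E{\left(w,P \right)} = 6 w$ ($E{\left(w,P \right)} = 3 w 2 = 6 w$)
$\frac{4029 + E{\left(24,-195 \right)}}{h{\left(-17 \right)} + 81} = \frac{4029 + 6 \cdot 24}{4 \left(-17\right)^{2} + 81} = \frac{4029 + 144}{4 \cdot 289 + 81} = \frac{4173}{1156 + 81} = \frac{4173}{1237}$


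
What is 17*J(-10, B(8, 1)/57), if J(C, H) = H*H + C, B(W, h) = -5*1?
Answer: -551905/3249 ≈ -169.87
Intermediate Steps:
B(W, h) = -5
J(C, H) = C + H² (J(C, H) = H² + C = C + H²)
17*J(-10, B(8, 1)/57) = 17*(-10 + (-5/57)²) = 17*(-10 + 25/3249) = 17*(-32465/3249) = -551905/3249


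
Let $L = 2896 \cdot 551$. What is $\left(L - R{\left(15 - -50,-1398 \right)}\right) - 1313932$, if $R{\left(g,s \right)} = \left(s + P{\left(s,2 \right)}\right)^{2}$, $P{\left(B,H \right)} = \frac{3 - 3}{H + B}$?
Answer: $-1672640$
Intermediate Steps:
$L = 1595696$
$P{\left(B,H \right)} = 0$ ($P{\left(B,H \right)} = \frac{0}{B + H} = 0$)
$R{\left(g,s \right)} = s^{2}$ ($R{\left(g,s \right)} = \left(s + 0\right)^{2} = s^{2}$)
$\left(L - R{\left(15 - -50,-1398 \right)}\right) - 1313932 = \left(1595696 - \left(-1398\right)^{2}\right) - 1313932 = \left(1595696 - 1954404\right) - 1313932 = -358708 - 1313932 = -1672640$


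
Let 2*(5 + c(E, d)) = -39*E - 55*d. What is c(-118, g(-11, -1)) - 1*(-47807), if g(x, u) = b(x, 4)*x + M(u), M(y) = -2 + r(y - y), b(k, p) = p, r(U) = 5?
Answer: 102461/2 ≈ 51231.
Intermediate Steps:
M(y) = 3 (M(y) = -2 + 5 = 3)
g(x, u) = 3 + 4*x (g(x, u) = 4*x + 3 = 3 + 4*x)
c(E, d) = -5 - 55*d/2 - 39*E/2 (c(E, d) = -5 + (-39*E - 55*d)/2 = -5 + (-55*d - 39*E)/2 = -5 + (-55*d/2 - 39*E/2) = -5 - 55*d/2 - 39*E/2)
c(-118, g(-11, -1)) - 1*(-47807) = (-5 - 55*(3 + 4*(-11))/2 - 39/2*(-118)) - 1*(-47807) = (-5 - 55*(3 - 44)/2 + 2301) + 47807 = (-5 - 55/2*(-41) + 2301) + 47807 = (-5 + 2255/2 + 2301) + 47807 = 6847/2 + 47807 = 102461/2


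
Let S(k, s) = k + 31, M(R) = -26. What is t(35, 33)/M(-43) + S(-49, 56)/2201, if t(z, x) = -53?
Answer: 116185/57226 ≈ 2.0303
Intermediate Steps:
S(k, s) = 31 + k
t(35, 33)/M(-43) + S(-49, 56)/2201 = -53/(-26) + (31 - 49)/2201 = -53*(-1/26) - 18*1/2201 = 53/26 - 18/2201 = 116185/57226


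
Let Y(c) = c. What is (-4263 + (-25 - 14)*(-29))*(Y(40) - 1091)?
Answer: 3291732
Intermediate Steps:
(-4263 + (-25 - 14)*(-29))*(Y(40) - 1091) = (-4263 + (-25 - 14)*(-29))*(40 - 1091) = (-4263 - 39*(-29))*(-1051) = (-4263 + 1131)*(-1051) = -3132*(-1051) = 3291732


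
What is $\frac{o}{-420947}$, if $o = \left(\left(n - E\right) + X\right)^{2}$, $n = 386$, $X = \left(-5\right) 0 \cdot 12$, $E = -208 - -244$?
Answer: $- \frac{122500}{420947} \approx -0.29101$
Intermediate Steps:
$E = 36$ ($E = -208 + 244 = 36$)
$X = 0$ ($X = 0 \cdot 12 = 0$)
$o = 122500$ ($o = \left(\left(386 - 36\right) + 0\right)^{2} = \left(350 + 0\right)^{2} = 350^{2} = 122500$)
$\frac{o}{-420947} = \frac{122500}{-420947} = 122500 \left(- \frac{1}{420947}\right) = - \frac{122500}{420947}$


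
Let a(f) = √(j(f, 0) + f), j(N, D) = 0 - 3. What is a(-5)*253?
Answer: 506*I*√2 ≈ 715.59*I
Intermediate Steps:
j(N, D) = -3
a(f) = √(-3 + f)
a(-5)*253 = √(-3 - 5)*253 = √(-8)*253 = (2*I*√2)*253 = 506*I*√2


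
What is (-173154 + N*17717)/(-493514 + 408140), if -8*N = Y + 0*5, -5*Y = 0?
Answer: 28859/14229 ≈ 2.0282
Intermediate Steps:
Y = 0 (Y = -⅕*0 = 0)
N = 0 (N = -(0 + 0*5)/8 = -(0 + 0)/8 = -⅛*0 = 0)
(-173154 + N*17717)/(-493514 + 408140) = (-173154 + 0*17717)/(-493514 + 408140) = (-173154 + 0)/(-85374) = -173154*(-1/85374) = 28859/14229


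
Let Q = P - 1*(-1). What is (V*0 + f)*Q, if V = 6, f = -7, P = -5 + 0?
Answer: 28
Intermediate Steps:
P = -5
Q = -4 (Q = -5 - 1*(-1) = -5 + 1 = -4)
(V*0 + f)*Q = (6*0 - 7)*(-4) = (0 - 7)*(-4) = -7*(-4) = 28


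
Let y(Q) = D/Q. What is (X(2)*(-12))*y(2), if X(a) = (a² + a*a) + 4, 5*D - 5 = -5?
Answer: 0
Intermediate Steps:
D = 0 (D = 1 + (⅕)*(-5) = 1 - 1 = 0)
y(Q) = 0 (y(Q) = 0/Q = 0)
X(a) = 4 + 2*a² (X(a) = (a² + a²) + 4 = 2*a² + 4 = 4 + 2*a²)
(X(2)*(-12))*y(2) = ((4 + 2*2²)*(-12))*0 = ((4 + 2*4)*(-12))*0 = ((4 + 8)*(-12))*0 = (12*(-12))*0 = -144*0 = 0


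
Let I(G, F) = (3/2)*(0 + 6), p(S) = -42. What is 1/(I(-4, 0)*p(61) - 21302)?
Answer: -1/21680 ≈ -4.6125e-5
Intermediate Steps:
I(G, F) = 9 (I(G, F) = (3*(½))*6 = (3/2)*6 = 9)
1/(I(-4, 0)*p(61) - 21302) = 1/(9*(-42) - 21302) = 1/(-378 - 21302) = 1/(-21680) = -1/21680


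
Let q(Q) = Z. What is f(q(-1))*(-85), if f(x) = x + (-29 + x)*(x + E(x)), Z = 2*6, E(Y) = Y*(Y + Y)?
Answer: 432480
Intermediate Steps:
E(Y) = 2*Y² (E(Y) = Y*(2*Y) = 2*Y²)
Z = 12
q(Q) = 12
f(x) = x + (-29 + x)*(x + 2*x²)
f(q(-1))*(-85) = (12*(-28 - 57*12 + 2*12²))*(-85) = (12*(-28 - 684 + 2*144))*(-85) = (12*(-28 - 684 + 288))*(-85) = (12*(-424))*(-85) = -5088*(-85) = 432480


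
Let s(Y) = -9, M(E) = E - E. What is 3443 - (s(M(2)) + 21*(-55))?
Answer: 4607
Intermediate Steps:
M(E) = 0
3443 - (s(M(2)) + 21*(-55)) = 3443 - (-9 + 21*(-55)) = 3443 - (-9 - 1155) = 3443 - 1*(-1164) = 3443 + 1164 = 4607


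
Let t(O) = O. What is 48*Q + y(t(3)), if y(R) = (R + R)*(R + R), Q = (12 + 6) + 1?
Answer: 948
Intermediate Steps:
Q = 19 (Q = 18 + 1 = 19)
y(R) = 4*R² (y(R) = (2*R)*(2*R) = 4*R²)
48*Q + y(t(3)) = 48*19 + 4*3² = 912 + 4*9 = 912 + 36 = 948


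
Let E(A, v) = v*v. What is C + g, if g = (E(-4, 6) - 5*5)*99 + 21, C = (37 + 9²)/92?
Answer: 51119/46 ≈ 1111.3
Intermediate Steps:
E(A, v) = v²
C = 59/46 (C = (37 + 81)/92 = (1/92)*118 = 59/46 ≈ 1.2826)
g = 1110 (g = (6² - 5*5)*99 + 21 = (36 - 25)*99 + 21 = 11*99 + 21 = 1089 + 21 = 1110)
C + g = 59/46 + 1110 = 51119/46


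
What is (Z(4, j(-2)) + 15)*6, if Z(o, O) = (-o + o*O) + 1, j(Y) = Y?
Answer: 24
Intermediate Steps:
Z(o, O) = 1 - o + O*o (Z(o, O) = (-o + O*o) + 1 = 1 - o + O*o)
(Z(4, j(-2)) + 15)*6 = ((1 - 1*4 - 2*4) + 15)*6 = ((1 - 4 - 8) + 15)*6 = (-11 + 15)*6 = 4*6 = 24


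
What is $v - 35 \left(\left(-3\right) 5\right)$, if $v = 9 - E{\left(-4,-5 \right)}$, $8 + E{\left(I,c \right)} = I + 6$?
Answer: $540$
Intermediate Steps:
$E{\left(I,c \right)} = -2 + I$ ($E{\left(I,c \right)} = -8 + \left(I + 6\right) = -8 + \left(6 + I\right) = -2 + I$)
$v = 15$ ($v = 9 - \left(-2 - 4\right) = 9 - -6 = 9 + 6 = 15$)
$v - 35 \left(\left(-3\right) 5\right) = 15 - 35 \left(\left(-3\right) 5\right) = 15 - -525 = 15 + 525 = 540$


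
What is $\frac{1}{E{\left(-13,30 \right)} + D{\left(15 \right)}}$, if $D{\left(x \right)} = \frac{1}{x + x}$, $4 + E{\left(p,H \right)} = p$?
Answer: $- \frac{30}{509} \approx -0.058939$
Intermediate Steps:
$E{\left(p,H \right)} = -4 + p$
$D{\left(x \right)} = \frac{1}{2 x}$
$\frac{1}{E{\left(-13,30 \right)} + D{\left(15 \right)}} = \frac{1}{\left(-4 - 13\right) + \frac{1}{2 \cdot 15}} = \frac{1}{-17 + \frac{1}{2} \cdot \frac{1}{15}} = \frac{1}{-17 + \frac{1}{30}} = \frac{1}{- \frac{509}{30}} = - \frac{30}{509}$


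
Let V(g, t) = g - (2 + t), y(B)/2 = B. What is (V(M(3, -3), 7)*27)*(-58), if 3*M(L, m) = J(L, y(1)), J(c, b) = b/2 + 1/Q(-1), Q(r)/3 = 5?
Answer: 67686/5 ≈ 13537.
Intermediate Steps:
Q(r) = 15 (Q(r) = 3*5 = 15)
y(B) = 2*B
J(c, b) = 1/15 + b/2 (J(c, b) = b/2 + 1/15 = 1/15 + b/2)
M(L, m) = 16/45 (M(L, m) = (1/15 + (2*1)/2)/3 = (1/15 + (½)*2)/3 = (1/15 + 1)/3 = (⅓)*(16/15) = 16/45)
V(g, t) = -2 + g - t (V(g, t) = g + (-2 - t) = -2 + g - t)
(V(M(3, -3), 7)*27)*(-58) = ((-2 + 16/45 - 1*7)*27)*(-58) = ((-2 + 16/45 - 7)*27)*(-58) = -389/45*27*(-58) = -1167/5*(-58) = 67686/5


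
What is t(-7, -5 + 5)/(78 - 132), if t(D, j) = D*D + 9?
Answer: -29/27 ≈ -1.0741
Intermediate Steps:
t(D, j) = 9 + D² (t(D, j) = D² + 9 = 9 + D²)
t(-7, -5 + 5)/(78 - 132) = (9 + (-7)²)/(78 - 132) = (9 + 49)/(-54) = 58*(-1/54) = -29/27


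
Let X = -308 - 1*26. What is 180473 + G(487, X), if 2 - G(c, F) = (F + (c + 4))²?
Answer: 155826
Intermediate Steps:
X = -334 (X = -308 - 26 = -334)
G(c, F) = 2 - (4 + F + c)² (G(c, F) = 2 - (F + (c + 4))² = 2 - (F + (4 + c))² = 2 - (4 + F + c)²)
180473 + G(487, X) = 180473 + (2 - (4 - 334 + 487)²) = 180473 + (2 - 1*157²) = 180473 + (2 - 1*24649) = 180473 + (2 - 24649) = 180473 - 24647 = 155826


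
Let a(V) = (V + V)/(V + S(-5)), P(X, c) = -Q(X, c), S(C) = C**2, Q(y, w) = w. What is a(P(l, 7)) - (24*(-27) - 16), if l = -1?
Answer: 5969/9 ≈ 663.22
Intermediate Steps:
P(X, c) = -c
a(V) = 2*V/(25 + V) (a(V) = (V + V)/(V + (-5)**2) = (2*V)/(V + 25) = (2*V)/(25 + V) = 2*V/(25 + V))
a(P(l, 7)) - (24*(-27) - 16) = 2*(-1*7)/(25 - 1*7) - (24*(-27) - 16) = 2*(-7)/(25 - 7) - (-648 - 16) = 2*(-7)/18 - 1*(-664) = 2*(-7)*(1/18) + 664 = -7/9 + 664 = 5969/9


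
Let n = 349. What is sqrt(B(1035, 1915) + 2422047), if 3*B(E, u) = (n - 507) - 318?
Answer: sqrt(21796995)/3 ≈ 1556.2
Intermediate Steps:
B(E, u) = -476/3 (B(E, u) = ((349 - 507) - 318)/3 = (-158 - 318)/3 = (1/3)*(-476) = -476/3)
sqrt(B(1035, 1915) + 2422047) = sqrt(-476/3 + 2422047) = sqrt(7265665/3) = sqrt(21796995)/3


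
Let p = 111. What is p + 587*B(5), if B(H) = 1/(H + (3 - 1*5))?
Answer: 920/3 ≈ 306.67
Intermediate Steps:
B(H) = 1/(-2 + H) (B(H) = 1/(H + (3 - 5)) = 1/(H - 2) = 1/(-2 + H))
p + 587*B(5) = 111 + 587/(-2 + 5) = 111 + 587/3 = 920/3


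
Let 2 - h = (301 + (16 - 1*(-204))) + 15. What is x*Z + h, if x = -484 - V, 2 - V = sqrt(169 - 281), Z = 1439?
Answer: -699888 + 5756*I*sqrt(7) ≈ -6.9989e+5 + 15229.0*I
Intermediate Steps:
V = 2 - 4*I*sqrt(7) (V = 2 - sqrt(169 - 281) = 2 - sqrt(-112) = 2 - 4*I*sqrt(7) ≈ 2.0 - 10.583*I)
x = -486 + 4*I*sqrt(7) (x = -484 - (2 - 4*I*sqrt(7)) = -484 + (-2 + 4*I*sqrt(7)) = -486 + 4*I*sqrt(7) ≈ -486.0 + 10.583*I)
h = -534 (h = 2 - ((301 + (16 - 1*(-204))) + 15) = 2 - ((301 + (16 + 204)) + 15) = 2 - ((301 + 220) + 15) = 2 - (521 + 15) = 2 - 1*536 = 2 - 536 = -534)
x*Z + h = (-486 + 4*I*sqrt(7))*1439 - 534 = (-699354 + 5756*I*sqrt(7)) - 534 = -699888 + 5756*I*sqrt(7)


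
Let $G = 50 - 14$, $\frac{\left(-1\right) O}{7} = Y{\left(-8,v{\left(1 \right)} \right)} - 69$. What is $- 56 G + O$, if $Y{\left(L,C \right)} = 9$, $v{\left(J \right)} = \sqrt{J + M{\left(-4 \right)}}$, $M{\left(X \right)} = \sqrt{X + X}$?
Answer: $-1596$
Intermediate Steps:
$M{\left(X \right)} = \sqrt{2} \sqrt{X}$ ($M{\left(X \right)} = \sqrt{2 X} = \sqrt{2} \sqrt{X}$)
$v{\left(J \right)} = \sqrt{J + 2 i \sqrt{2}}$ ($v{\left(J \right)} = \sqrt{J + \sqrt{2} \sqrt{-4}} = \sqrt{J + \sqrt{2} \cdot 2 i} = \sqrt{J + 2 i \sqrt{2}}$)
$O = 420$ ($O = - 7 \left(9 - 69\right) = \left(-7\right) \left(-60\right) = 420$)
$G = 36$
$- 56 G + O = \left(-56\right) 36 + 420 = -2016 + 420 = -1596$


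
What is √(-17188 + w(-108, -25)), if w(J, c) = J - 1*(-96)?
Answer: 20*I*√43 ≈ 131.15*I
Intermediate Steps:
w(J, c) = 96 + J (w(J, c) = J + 96 = 96 + J)
√(-17188 + w(-108, -25)) = √(-17188 + (96 - 108)) = √(-17188 - 12) = √(-17200) = 20*I*√43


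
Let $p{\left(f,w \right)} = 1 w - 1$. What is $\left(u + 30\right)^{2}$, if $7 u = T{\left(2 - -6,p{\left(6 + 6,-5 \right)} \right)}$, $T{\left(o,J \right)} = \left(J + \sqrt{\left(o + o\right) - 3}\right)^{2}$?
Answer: $\frac{68953}{49} - \frac{888 \sqrt{13}}{7} \approx 949.81$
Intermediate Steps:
$p{\left(f,w \right)} = -1 + w$ ($p{\left(f,w \right)} = w - 1 = -1 + w$)
$T{\left(o,J \right)} = \left(J + \sqrt{-3 + 2 o}\right)^{2}$ ($T{\left(o,J \right)} = \left(J + \sqrt{2 o - 3}\right)^{2} = \left(J + \sqrt{-3 + 2 o}\right)^{2}$)
$u = \frac{\left(-6 + \sqrt{13}\right)^{2}}{7}$ ($u = \frac{\left(\left(-1 - 5\right) + \sqrt{-3 + 2 \left(2 - -6\right)}\right)^{2}}{7} = \frac{\left(-6 + \sqrt{-3 + 2 \left(2 + 6\right)}\right)^{2}}{7} = \frac{\left(-6 + \sqrt{-3 + 2 \cdot 8}\right)^{2}}{7} = \frac{\left(-6 + \sqrt{-3 + 16}\right)^{2}}{7} = \frac{\left(-6 + \sqrt{13}\right)^{2}}{7} \approx 0.81905$)
$\left(u + 30\right)^{2} = \left(\frac{\left(6 - \sqrt{13}\right)^{2}}{7} + 30\right)^{2} = \left(30 + \frac{\left(6 - \sqrt{13}\right)^{2}}{7}\right)^{2}$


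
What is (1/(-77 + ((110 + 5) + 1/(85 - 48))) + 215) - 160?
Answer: 77422/1407 ≈ 55.026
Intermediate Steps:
(1/(-77 + ((110 + 5) + 1/(85 - 48))) + 215) - 160 = (1/(-77 + (115 + 1/37)) + 215) - 160 = (1/(-77 + 4256/37) + 215) - 160 = (1/(1407/37) + 215) - 160 = (37/1407 + 215) - 160 = 302542/1407 - 160 = 77422/1407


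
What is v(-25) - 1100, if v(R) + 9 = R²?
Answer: -484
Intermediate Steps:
v(R) = -9 + R²
v(-25) - 1100 = (-9 + (-25)²) - 1100 = (-9 + 625) - 1100 = 616 - 1100 = -484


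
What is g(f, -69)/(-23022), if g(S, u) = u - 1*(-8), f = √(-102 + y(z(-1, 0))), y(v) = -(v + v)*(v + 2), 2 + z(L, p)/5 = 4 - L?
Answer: 61/23022 ≈ 0.0026496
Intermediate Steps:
z(L, p) = 10 - 5*L (z(L, p) = -10 + 5*(4 - L) = -10 + (20 - 5*L) = 10 - 5*L)
y(v) = -2*v*(2 + v)
f = 6*I*√17 (f = √(-102 - 2*(10 - 5*(-1))*(2 + (10 - 5*(-1)))) = √(-102 - 2*(10 + 5)*(2 + (10 + 5))) = √(-102 - 2*15*(2 + 15)) = √(-102 - 2*15*17) = √(-102 - 510) = √(-612) = 6*I*√17 ≈ 24.739*I)
g(S, u) = 8 + u (g(S, u) = u + 8 = 8 + u)
g(f, -69)/(-23022) = (8 - 69)/(-23022) = -61*(-1/23022) = 61/23022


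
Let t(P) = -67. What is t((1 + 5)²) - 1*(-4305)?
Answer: 4238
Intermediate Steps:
t((1 + 5)²) - 1*(-4305) = -67 - 1*(-4305) = -67 + 4305 = 4238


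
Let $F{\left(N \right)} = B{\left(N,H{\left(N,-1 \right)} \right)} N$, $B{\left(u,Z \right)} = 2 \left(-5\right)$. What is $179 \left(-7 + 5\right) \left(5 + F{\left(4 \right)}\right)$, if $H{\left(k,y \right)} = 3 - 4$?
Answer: $12530$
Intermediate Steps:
$H{\left(k,y \right)} = -1$ ($H{\left(k,y \right)} = 3 - 4 = -1$)
$B{\left(u,Z \right)} = -10$
$F{\left(N \right)} = - 10 N$
$179 \left(-7 + 5\right) \left(5 + F{\left(4 \right)}\right) = 179 \left(-7 + 5\right) \left(5 - 40\right) = 179 \left(- 2 \left(5 - 40\right)\right) = 179 \left(\left(-2\right) \left(-35\right)\right) = 179 \cdot 70 = 12530$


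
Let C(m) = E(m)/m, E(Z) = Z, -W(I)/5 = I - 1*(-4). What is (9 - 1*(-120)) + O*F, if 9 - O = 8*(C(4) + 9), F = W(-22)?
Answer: -6261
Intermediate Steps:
W(I) = -20 - 5*I (W(I) = -5*(I - 1*(-4)) = -5*(I + 4) = -5*(4 + I) = -20 - 5*I)
F = 90 (F = -20 - 5*(-22) = -20 + 110 = 90)
C(m) = 1 (C(m) = m/m = 1)
O = -71 (O = 9 - 8*(1 + 9) = 9 - 8*10 = 9 - 1*80 = 9 - 80 = -71)
(9 - 1*(-120)) + O*F = (9 - 1*(-120)) - 71*90 = (9 + 120) - 6390 = 129 - 6390 = -6261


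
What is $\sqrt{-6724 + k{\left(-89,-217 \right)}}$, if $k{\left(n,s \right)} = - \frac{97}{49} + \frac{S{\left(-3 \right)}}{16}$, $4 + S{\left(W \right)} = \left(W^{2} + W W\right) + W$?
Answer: $\frac{i \sqrt{5272629}}{28} \approx 82.008 i$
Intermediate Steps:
$S{\left(W \right)} = -4 + W + 2 W^{2}$ ($S{\left(W \right)} = -4 + \left(\left(W^{2} + W W\right) + W\right) = -4 + \left(\left(W^{2} + W^{2}\right) + W\right) = -4 + \left(2 W^{2} + W\right) = -4 + \left(W + 2 W^{2}\right) = -4 + W + 2 W^{2}$)
$k{\left(n,s \right)} = - \frac{1013}{784}$ ($k{\left(n,s \right)} = - \frac{97}{49} + \frac{-4 - 3 + 2 \left(-3\right)^{2}}{16} = \left(-97\right) \frac{1}{49} + \left(-4 - 3 + 2 \cdot 9\right) \frac{1}{16} = - \frac{97}{49} + \left(-4 - 3 + 18\right) \frac{1}{16} = - \frac{97}{49} + 11 \cdot \frac{1}{16} = - \frac{97}{49} + \frac{11}{16} = - \frac{1013}{784}$)
$\sqrt{-6724 + k{\left(-89,-217 \right)}} = \sqrt{-6724 - \frac{1013}{784}} = \sqrt{- \frac{5272629}{784}} = \frac{i \sqrt{5272629}}{28}$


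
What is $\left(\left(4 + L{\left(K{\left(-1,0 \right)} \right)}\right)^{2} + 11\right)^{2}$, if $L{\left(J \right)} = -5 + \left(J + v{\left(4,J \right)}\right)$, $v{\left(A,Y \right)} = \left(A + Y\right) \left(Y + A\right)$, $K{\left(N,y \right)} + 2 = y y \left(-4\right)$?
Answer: $144$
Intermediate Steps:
$K{\left(N,y \right)} = -2 - 4 y^{2}$ ($K{\left(N,y \right)} = -2 + y y \left(-4\right) = -2 + y^{2} \left(-4\right) = -2 - 4 y^{2}$)
$v{\left(A,Y \right)} = \left(A + Y\right)^{2}$ ($v{\left(A,Y \right)} = \left(A + Y\right) \left(A + Y\right) = \left(A + Y\right)^{2}$)
$L{\left(J \right)} = -5 + J + \left(4 + J\right)^{2}$ ($L{\left(J \right)} = -5 + \left(J + \left(4 + J\right)^{2}\right) = -5 + J + \left(4 + J\right)^{2}$)
$\left(\left(4 + L{\left(K{\left(-1,0 \right)} \right)}\right)^{2} + 11\right)^{2} = \left(\left(4 - \left(7 + 0 - \left(4 - \left(2 + 4 \cdot 0^{2}\right)\right)^{2}\right)\right)^{2} + 11\right)^{2} = \left(\left(4 - \left(7 - \left(4 - 2\right)^{2}\right)\right)^{2} + 11\right)^{2} = \left(\left(4 - \left(7 - 4\right)\right)^{2} + 11\right)^{2} = \left(\left(4 - 3\right)^{2} + 11\right)^{2} = \left(1^{2} + 11\right)^{2} = \left(1 + 11\right)^{2} = 12^{2} = 144$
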